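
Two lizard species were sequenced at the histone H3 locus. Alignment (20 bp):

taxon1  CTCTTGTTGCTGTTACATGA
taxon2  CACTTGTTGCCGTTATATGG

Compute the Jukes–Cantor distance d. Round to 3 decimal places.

0.233

The sequences differ at 4 of 20 sites (2, 11, 16, 20), so p = 4/20 = 0.2.
d = −(3/4) ln(1 − 4p/3) = −0.75 ln(1 − 0.266667) = −0.75 ln(0.733333)
  = −0.75 × (-0.310155) = 0.232616 substitutions/site.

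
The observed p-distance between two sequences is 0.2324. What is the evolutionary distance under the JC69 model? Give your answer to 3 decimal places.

d = −(3/4) ln(1 − 4p/3) = −0.75 ln(1 − 0.309867) = −0.75 ln(0.690133)
  = −0.75 × (-0.370871) = 0.278153 substitutions/site.

0.278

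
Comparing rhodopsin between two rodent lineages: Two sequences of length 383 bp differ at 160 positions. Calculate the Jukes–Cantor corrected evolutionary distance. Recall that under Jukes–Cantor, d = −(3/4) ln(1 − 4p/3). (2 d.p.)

0.61

p = 160/383 ≈ 0.417755.
d = −(3/4) ln(1 − 4p/3) = −0.75 ln(1 − 0.557007) = −0.75 ln(0.442993)
  = −0.75 × (-0.814201) = 0.610651 substitutions/site.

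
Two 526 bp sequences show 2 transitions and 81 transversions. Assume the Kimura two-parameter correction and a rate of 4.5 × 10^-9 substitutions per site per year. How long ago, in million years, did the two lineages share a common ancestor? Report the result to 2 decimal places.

P = 2/526 ≈ 0.003802 and Q = 81/526 ≈ 0.153992.
Under the Kimura two-parameter model, d = −½ ln(1 − 2P − Q) − ¼ ln(1 − 2Q).
1 − 2P − Q = 0.838404, giving −½ ln(0.838404) = 0.088128.
1 − 2Q = 0.692016, giving −¼ ln(0.692016) = 0.092037.
d = 0.088128 + 0.092037 = 0.180165.
Under a molecular clock d = 2μt, so t = d/(2μ) = 0.180165 / (2 × 4.5 × 10^-9) = 20.02 million years.

20.02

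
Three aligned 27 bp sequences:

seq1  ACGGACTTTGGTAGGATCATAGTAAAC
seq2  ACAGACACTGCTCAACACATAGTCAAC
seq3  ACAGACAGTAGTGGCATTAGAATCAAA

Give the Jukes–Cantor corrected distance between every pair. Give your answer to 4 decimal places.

seq1–seq2: 10/27 sites differ → p ≈ 0.37037, d = −0.75 ln(1 − 0.493827) = 0.510658 ≈ 0.5107.
seq1–seq3: 11/27 sites differ → p ≈ 0.407407, d = −0.75 ln(1 − 0.543209) = 0.587647 ≈ 0.5876.
seq2–seq3: 12/27 sites differ → p ≈ 0.444444, d = −0.75 ln(1 − 0.592592) = 0.673455 ≈ 0.6735.

d(seq1,seq2) = 0.5107, d(seq1,seq3) = 0.5876, d(seq2,seq3) = 0.6735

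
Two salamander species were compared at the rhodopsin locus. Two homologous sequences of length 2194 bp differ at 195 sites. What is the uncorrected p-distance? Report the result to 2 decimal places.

0.09

p = 195/2194 = 0.088878… ≈ 0.09 (to 2 d.p.).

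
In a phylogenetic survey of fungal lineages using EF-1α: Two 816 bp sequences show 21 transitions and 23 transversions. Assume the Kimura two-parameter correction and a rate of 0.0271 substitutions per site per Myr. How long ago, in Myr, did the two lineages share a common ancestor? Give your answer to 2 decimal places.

1.03

P = 21/816 ≈ 0.025735 and Q = 23/816 ≈ 0.028186.
Under the Kimura two-parameter model, d = −½ ln(1 − 2P − Q) − ¼ ln(1 − 2Q).
1 − 2P − Q = 0.920344, giving −½ ln(0.920344) = 0.041504.
1 − 2Q = 0.943628, giving −¼ ln(0.943628) = 0.014506.
d = 0.041504 + 0.014506 = 0.056010.
Under a molecular clock d = 2μt, so t = d/(2μ) = 0.056010 / (2 × 0.0271) = 1.03 Myr.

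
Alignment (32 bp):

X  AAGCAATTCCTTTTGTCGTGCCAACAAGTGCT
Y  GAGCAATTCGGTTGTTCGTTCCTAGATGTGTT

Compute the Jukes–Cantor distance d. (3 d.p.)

The sequences differ at 10 of 32 sites (1, 10, 11, 14, 15, 20, 23, 25, 27, 31), so p = 10/32 = 0.3125.
d = −(3/4) ln(1 − 4p/3) = −0.75 ln(1 − 0.416667) = −0.75 ln(0.583333)
  = −0.75 × (-0.538997) = 0.404248 substitutions/site.

0.404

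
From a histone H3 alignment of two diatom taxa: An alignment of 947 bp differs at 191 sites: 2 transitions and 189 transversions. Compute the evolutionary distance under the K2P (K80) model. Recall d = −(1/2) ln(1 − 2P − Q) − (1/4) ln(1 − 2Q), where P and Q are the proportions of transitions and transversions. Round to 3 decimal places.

P = 2/947 ≈ 0.002112 and Q = 189/947 ≈ 0.199578.
Under the Kimura two-parameter model, d = −½ ln(1 − 2P − Q) − ¼ ln(1 − 2Q).
1 − 2P − Q = 0.796198, giving −½ ln(0.796198) = 0.113954.
1 − 2Q = 0.600844, giving −¼ ln(0.600844) = 0.127355.
d = 0.113954 + 0.127355 = 0.241309.

0.241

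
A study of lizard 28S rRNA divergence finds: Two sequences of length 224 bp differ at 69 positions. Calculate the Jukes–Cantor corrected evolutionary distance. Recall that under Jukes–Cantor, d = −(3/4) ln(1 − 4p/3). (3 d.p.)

0.397

p = 69/224 ≈ 0.308036.
d = −(3/4) ln(1 − 4p/3) = −0.75 ln(1 − 0.410715) = −0.75 ln(0.589285)
  = −0.75 × (-0.528845) = 0.396634 substitutions/site.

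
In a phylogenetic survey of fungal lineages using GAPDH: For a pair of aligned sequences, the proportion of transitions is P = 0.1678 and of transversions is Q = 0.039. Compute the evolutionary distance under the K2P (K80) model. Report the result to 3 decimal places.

0.255

Under the Kimura two-parameter model, d = −½ ln(1 − 2P − Q) − ¼ ln(1 − 2Q).
1 − 2P − Q = 0.6254, giving −½ ln(0.6254) = 0.234682.
1 − 2Q = 0.922, giving −¼ ln(0.922) = 0.020303.
d = 0.234682 + 0.020303 = 0.254985.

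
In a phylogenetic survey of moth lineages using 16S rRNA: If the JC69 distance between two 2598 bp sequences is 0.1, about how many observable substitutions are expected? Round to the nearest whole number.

Invert JC69: p = (3/4)(1 − e^(−4d/3)) = 0.75 × (1 − e^(-0.133333)) = 0.75 × (1 − 0.875174) = 0.093620.
Expected differing sites = pL ≈ 0.093620 × 2598 = 243.22476 ≈ 243.

243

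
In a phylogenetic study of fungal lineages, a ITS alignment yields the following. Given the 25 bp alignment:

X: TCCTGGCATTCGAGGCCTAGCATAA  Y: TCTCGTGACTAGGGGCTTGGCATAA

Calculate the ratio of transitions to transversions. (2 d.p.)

Transitions are A↔G and C↔T; transversions are all other mismatches.
Transitions: 6. Transversions: 3.
R = 6/3 = 2.00.

2.00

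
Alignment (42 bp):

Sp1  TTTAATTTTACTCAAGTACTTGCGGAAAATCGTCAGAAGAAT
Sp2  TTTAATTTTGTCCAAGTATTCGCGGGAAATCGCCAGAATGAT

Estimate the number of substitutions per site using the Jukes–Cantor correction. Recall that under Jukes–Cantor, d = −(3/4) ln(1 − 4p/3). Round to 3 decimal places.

The sequences differ at 9 of 42 sites (10, 11, 12, 19, 21, 26, 33, 39, 40), so p = 9/42 ≈ 0.214286.
d = −(3/4) ln(1 − 4p/3) = −0.75 ln(1 − 0.285715) = −0.75 ln(0.714285)
  = −0.75 × (-0.336473) = 0.252355 substitutions/site.

0.252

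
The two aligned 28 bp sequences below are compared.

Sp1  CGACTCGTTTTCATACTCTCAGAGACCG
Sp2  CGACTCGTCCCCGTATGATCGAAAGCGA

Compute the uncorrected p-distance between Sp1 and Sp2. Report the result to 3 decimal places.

0.464

The sequences differ at 13 of 28 positions.
p = 13/28 = 0.464285… ≈ 0.464 (to 3 d.p.).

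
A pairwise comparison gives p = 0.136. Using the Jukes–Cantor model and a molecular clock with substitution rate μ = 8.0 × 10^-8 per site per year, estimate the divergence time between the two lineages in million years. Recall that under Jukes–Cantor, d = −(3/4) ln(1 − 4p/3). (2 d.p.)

0.94

d = −(3/4) ln(1 − 4p/3) = −0.75 ln(1 − 0.181333) = −0.75 ln(0.818667)
  = −0.75 × (-0.200078) = 0.150059 substitutions/site.
Under a molecular clock d = 2μt, so t = d/(2μ) = 0.150059 / (2 × 8.0 × 10^-8) = 0.94 million years.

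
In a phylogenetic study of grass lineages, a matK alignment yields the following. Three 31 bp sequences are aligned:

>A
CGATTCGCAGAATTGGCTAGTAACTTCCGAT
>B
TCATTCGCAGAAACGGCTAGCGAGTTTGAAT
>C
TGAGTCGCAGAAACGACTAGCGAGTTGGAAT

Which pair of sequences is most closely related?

A–B: 10/31 differ, p = 0.323, d = 0.422.
A–C: 11/31 differ, p = 0.355, d = 0.481.
B–C: 4/31 differ, p = 0.129, d = 0.142.
The smallest distance is between B and C.

B and C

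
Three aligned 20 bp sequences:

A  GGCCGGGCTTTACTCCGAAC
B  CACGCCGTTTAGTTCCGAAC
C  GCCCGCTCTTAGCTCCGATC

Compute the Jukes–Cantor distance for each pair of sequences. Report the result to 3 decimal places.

d(A,B) = 0.687, d(A,C) = 0.383, d(B,C) = 0.572

A–B: 9/20 sites differ → p = 0.45, d = −0.75 ln(1 − 0.6) = 0.687218 ≈ 0.687.
A–C: 6/20 sites differ → p = 0.3, d = −0.75 ln(1 − 0.4) = 0.383119 ≈ 0.383.
B–C: 8/20 sites differ → p = 0.4, d = −0.75 ln(1 − 0.533333) = 0.571605 ≈ 0.572.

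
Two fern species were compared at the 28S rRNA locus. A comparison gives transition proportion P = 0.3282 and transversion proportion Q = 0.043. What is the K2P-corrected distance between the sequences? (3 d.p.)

Under the Kimura two-parameter model, d = −½ ln(1 − 2P − Q) − ¼ ln(1 − 2Q).
1 − 2P − Q = 0.3006, giving −½ ln(0.3006) = 0.600987.
1 − 2Q = 0.914, giving −¼ ln(0.914) = 0.022481.
d = 0.600987 + 0.022481 = 0.623468.

0.623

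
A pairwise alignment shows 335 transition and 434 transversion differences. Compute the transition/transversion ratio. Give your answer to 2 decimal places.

R = 335/434 = 0.771889… ≈ 0.77 (to 2 d.p.).

0.77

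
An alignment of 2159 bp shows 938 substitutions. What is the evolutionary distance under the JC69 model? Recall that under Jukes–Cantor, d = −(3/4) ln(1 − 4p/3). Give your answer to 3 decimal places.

0.649

p = 938/2159 ≈ 0.43446.
d = −(3/4) ln(1 − 4p/3) = −0.75 ln(1 − 0.57928) = −0.75 ln(0.42072)
  = −0.75 × (-0.865788) = 0.649341 substitutions/site.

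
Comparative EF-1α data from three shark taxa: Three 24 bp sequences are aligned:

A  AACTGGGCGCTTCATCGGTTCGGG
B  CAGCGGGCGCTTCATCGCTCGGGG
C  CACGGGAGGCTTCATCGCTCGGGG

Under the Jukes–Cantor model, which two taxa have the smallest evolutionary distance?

B and C

A–B: 6/24 differ, p = 0.250, d = 0.304.
A–C: 7/24 differ, p = 0.292, d = 0.369.
B–C: 4/24 differ, p = 0.167, d = 0.188.
The smallest distance is between B and C.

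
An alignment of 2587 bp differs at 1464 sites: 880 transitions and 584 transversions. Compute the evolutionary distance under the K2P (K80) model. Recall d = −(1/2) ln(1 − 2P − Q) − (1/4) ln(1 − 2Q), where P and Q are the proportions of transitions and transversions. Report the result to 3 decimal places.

P = 880/2587 ≈ 0.340162 and Q = 584/2587 ≈ 0.225744.
Under the Kimura two-parameter model, d = −½ ln(1 − 2P − Q) − ¼ ln(1 − 2Q).
1 − 2P − Q = 0.093932, giving −½ ln(0.093932) = 1.182592.
1 − 2Q = 0.548512, giving −¼ ln(0.548512) = 0.150137.
d = 1.182592 + 0.150137 = 1.332729.

1.333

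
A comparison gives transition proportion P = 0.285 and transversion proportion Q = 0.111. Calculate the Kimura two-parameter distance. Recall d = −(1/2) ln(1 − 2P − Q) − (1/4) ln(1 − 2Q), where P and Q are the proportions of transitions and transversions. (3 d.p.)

Under the Kimura two-parameter model, d = −½ ln(1 − 2P − Q) − ¼ ln(1 − 2Q).
1 − 2P − Q = 0.319, giving −½ ln(0.319) = 0.571282.
1 − 2Q = 0.778, giving −¼ ln(0.778) = 0.062757.
d = 0.571282 + 0.062757 = 0.634039.

0.634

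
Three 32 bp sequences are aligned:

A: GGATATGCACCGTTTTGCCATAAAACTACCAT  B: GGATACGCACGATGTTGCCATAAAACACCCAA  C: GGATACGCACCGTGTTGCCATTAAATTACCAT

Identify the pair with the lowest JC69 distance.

A and C

A–B: 7/32 differ, p = 0.219, d = 0.259.
A–C: 4/32 differ, p = 0.125, d = 0.137.
B–C: 7/32 differ, p = 0.219, d = 0.259.
The smallest distance is between A and C.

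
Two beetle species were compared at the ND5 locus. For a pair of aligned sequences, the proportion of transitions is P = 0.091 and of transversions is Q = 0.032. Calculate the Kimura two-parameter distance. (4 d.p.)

Under the Kimura two-parameter model, d = −½ ln(1 − 2P − Q) − ¼ ln(1 − 2Q).
1 − 2P − Q = 0.786, giving −½ ln(0.786) = 0.120399.
1 − 2Q = 0.936, giving −¼ ln(0.936) = 0.016535.
d = 0.120399 + 0.016535 = 0.136934.

0.1369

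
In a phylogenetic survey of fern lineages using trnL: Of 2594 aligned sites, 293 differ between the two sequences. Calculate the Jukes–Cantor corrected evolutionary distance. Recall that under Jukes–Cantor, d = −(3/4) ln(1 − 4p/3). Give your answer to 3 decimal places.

p = 293/2594 ≈ 0.112953.
d = −(3/4) ln(1 − 4p/3) = −0.75 ln(1 − 0.150604) = −0.75 ln(0.849396)
  = −0.75 × (-0.163230) = 0.122423 substitutions/site.

0.122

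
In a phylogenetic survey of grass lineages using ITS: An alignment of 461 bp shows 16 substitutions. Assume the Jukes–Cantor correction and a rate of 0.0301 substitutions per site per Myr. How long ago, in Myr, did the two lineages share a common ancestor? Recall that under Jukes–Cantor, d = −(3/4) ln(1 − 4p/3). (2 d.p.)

0.59

p = 16/461 ≈ 0.034707.
d = −(3/4) ln(1 − 4p/3) = −0.75 ln(1 − 0.046276) = −0.75 ln(0.953724)
  = −0.75 × (-0.047381) = 0.035536 substitutions/site.
Under a molecular clock d = 2μt, so t = d/(2μ) = 0.035536 / (2 × 0.0301) = 0.59 Myr.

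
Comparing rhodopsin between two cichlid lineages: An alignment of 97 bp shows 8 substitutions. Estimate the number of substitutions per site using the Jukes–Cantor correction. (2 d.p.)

0.09

p = 8/97 ≈ 0.082474.
d = −(3/4) ln(1 − 4p/3) = −0.75 ln(1 − 0.109965) = −0.75 ln(0.890035)
  = −0.75 × (-0.116494) = 0.087371 substitutions/site.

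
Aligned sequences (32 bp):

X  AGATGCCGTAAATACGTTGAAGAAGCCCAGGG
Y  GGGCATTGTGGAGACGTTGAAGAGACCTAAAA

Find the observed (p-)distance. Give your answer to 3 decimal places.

The sequences differ at 15 of 32 positions.
p = 15/32 = 0.46875 ≈ 0.469 (to 3 d.p.).

0.469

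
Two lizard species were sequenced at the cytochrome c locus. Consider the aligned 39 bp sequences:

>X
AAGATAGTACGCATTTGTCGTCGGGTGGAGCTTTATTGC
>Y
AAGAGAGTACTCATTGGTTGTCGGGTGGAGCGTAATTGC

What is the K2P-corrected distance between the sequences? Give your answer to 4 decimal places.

0.1730

Of 39 sites, 1 differences are transitions and 5 are transversions, so P = 1/39 ≈ 0.025641 and Q = 5/39 ≈ 0.128205.
Under the Kimura two-parameter model, d = −½ ln(1 − 2P − Q) − ¼ ln(1 − 2Q).
1 − 2P − Q = 0.820513, giving −½ ln(0.820513) = 0.098913.
1 − 2Q = 0.74359, giving −¼ ln(0.74359) = 0.074066.
d = 0.098913 + 0.074066 = 0.172979.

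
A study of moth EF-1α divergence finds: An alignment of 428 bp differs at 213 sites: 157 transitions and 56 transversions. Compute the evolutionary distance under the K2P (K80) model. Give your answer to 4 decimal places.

P = 157/428 ≈ 0.366822 and Q = 56/428 ≈ 0.130841.
Under the Kimura two-parameter model, d = −½ ln(1 − 2P − Q) − ¼ ln(1 − 2Q).
1 − 2P − Q = 0.135515, giving −½ ln(0.135515) = 0.999336.
1 − 2Q = 0.738318, giving −¼ ln(0.738318) = 0.075845.
d = 0.999336 + 0.075845 = 1.075181.

1.0752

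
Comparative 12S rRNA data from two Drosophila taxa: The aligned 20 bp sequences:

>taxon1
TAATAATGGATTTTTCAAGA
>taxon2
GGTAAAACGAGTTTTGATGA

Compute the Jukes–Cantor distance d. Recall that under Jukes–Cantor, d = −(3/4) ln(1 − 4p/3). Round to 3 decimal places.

0.687

The sequences differ at 9 of 20 sites (1, 2, 3, 4, 7, 8, 11, 16, 18), so p = 9/20 = 0.45.
d = −(3/4) ln(1 − 4p/3) = −0.75 ln(1 − 0.6) = −0.75 ln(0.4)
  = −0.75 × (-0.916291) = 0.687218 substitutions/site.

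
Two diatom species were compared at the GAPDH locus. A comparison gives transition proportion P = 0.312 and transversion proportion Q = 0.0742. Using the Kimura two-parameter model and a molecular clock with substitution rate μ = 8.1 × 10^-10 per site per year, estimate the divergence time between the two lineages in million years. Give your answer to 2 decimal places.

394.54

Under the Kimura two-parameter model, d = −½ ln(1 − 2P − Q) − ¼ ln(1 − 2Q).
1 − 2P − Q = 0.3018, giving −½ ln(0.3018) = 0.598995.
1 − 2Q = 0.8516, giving −¼ ln(0.8516) = 0.040160.
d = 0.598995 + 0.040160 = 0.639155.
Under a molecular clock d = 2μt, so t = d/(2μ) = 0.639155 / (2 × 8.1 × 10^-10) = 394.54 million years.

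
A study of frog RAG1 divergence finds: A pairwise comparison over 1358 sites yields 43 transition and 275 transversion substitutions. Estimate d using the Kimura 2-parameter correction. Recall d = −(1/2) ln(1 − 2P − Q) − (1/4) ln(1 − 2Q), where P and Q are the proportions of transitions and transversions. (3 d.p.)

0.284

P = 43/1358 ≈ 0.031664 and Q = 275/1358 ≈ 0.202504.
Under the Kimura two-parameter model, d = −½ ln(1 − 2P − Q) − ¼ ln(1 − 2Q).
1 − 2P − Q = 0.734168, giving −½ ln(0.734168) = 0.154509.
1 − 2Q = 0.594992, giving −¼ ln(0.594992) = 0.129802.
d = 0.154509 + 0.129802 = 0.284311.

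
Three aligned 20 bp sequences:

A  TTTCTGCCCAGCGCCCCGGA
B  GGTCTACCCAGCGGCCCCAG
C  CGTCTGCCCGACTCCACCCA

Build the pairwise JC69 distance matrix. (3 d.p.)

A–B: 7/20 sites differ → p = 0.35, d = −0.75 ln(1 − 0.466667) = 0.471457 ≈ 0.471.
A–C: 8/20 sites differ → p = 0.4, d = −0.75 ln(1 − 0.533333) = 0.571605 ≈ 0.572.
B–C: 9/20 sites differ → p = 0.45, d = −0.75 ln(1 − 0.6) = 0.687218 ≈ 0.687.

d(A,B) = 0.471, d(A,C) = 0.572, d(B,C) = 0.687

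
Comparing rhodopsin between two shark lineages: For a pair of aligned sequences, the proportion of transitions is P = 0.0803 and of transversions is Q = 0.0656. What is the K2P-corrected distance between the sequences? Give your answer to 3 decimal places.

0.163

Under the Kimura two-parameter model, d = −½ ln(1 − 2P − Q) − ¼ ln(1 − 2Q).
1 − 2P − Q = 0.7738, giving −½ ln(0.7738) = 0.128221.
1 − 2Q = 0.8688, giving −¼ ln(0.8688) = 0.035161.
d = 0.128221 + 0.035161 = 0.163382.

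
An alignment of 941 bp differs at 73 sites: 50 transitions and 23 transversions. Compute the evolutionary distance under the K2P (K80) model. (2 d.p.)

0.08

P = 50/941 ≈ 0.053135 and Q = 23/941 ≈ 0.024442.
Under the Kimura two-parameter model, d = −½ ln(1 − 2P − Q) − ¼ ln(1 − 2Q).
1 − 2P − Q = 0.869288, giving −½ ln(0.869288) = 0.070040.
1 − 2Q = 0.951116, giving −¼ ln(0.951116) = 0.012530.
d = 0.070040 + 0.012530 = 0.082570.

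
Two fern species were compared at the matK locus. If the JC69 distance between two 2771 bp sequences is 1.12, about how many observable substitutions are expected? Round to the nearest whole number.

Invert JC69: p = (3/4)(1 − e^(−4d/3)) = 0.75 × (1 − e^(-1.493333)) = 0.75 × (1 − 0.224623) = 0.581533.
Expected differing sites = pL ≈ 0.581533 × 2771 = 1611.427943 ≈ 1611.

1611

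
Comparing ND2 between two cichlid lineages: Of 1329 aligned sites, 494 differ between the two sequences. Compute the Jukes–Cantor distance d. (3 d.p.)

0.513

p = 494/1329 ≈ 0.371708.
d = −(3/4) ln(1 − 4p/3) = −0.75 ln(1 − 0.495611) = −0.75 ln(0.504389)
  = −0.75 × (-0.684407) = 0.513305 substitutions/site.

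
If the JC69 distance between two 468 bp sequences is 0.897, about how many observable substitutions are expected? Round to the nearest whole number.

245

Invert JC69: p = (3/4)(1 − e^(−4d/3)) = 0.75 × (1 − e^(-1.196)) = 0.75 × (1 − 0.302401) = 0.523199.
Expected differing sites = pL ≈ 0.523199 × 468 = 244.857132 ≈ 245.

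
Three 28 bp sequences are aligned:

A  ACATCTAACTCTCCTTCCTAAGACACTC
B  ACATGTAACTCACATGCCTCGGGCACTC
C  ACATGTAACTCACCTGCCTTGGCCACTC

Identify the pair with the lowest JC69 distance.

A–B: 7/28 differ, p = 0.250, d = 0.304.
A–C: 6/28 differ, p = 0.214, d = 0.252.
B–C: 3/28 differ, p = 0.107, d = 0.116.
The smallest distance is between B and C.

B and C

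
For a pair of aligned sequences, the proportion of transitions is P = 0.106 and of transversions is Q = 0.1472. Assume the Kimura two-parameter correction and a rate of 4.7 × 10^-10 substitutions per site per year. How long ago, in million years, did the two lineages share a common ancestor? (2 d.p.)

Under the Kimura two-parameter model, d = −½ ln(1 − 2P − Q) − ¼ ln(1 − 2Q).
1 − 2P − Q = 0.6408, giving −½ ln(0.6408) = 0.222519.
1 − 2Q = 0.7056, giving −¼ ln(0.7056) = 0.087177.
d = 0.222519 + 0.087177 = 0.309696.
Under a molecular clock d = 2μt, so t = d/(2μ) = 0.309696 / (2 × 4.7 × 10^-10) = 329.46 million years.

329.46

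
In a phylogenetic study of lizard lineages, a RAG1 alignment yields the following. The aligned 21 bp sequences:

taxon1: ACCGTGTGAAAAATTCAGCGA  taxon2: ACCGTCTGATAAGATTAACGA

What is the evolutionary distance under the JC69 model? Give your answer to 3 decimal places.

The sequences differ at 6 of 21 sites (6, 10, 13, 14, 16, 18), so p = 6/21 ≈ 0.285714.
d = −(3/4) ln(1 − 4p/3) = −0.75 ln(1 − 0.380952) = −0.75 ln(0.619048)
  = −0.75 × (-0.479572) = 0.359679 substitutions/site.

0.360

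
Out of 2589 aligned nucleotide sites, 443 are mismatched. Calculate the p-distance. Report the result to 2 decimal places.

0.17

p = 443/2589 = 0.171108… ≈ 0.17 (to 2 d.p.).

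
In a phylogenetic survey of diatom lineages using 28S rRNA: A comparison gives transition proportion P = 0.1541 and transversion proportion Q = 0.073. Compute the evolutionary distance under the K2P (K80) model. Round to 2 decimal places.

Under the Kimura two-parameter model, d = −½ ln(1 − 2P − Q) − ¼ ln(1 − 2Q).
1 − 2P − Q = 0.6188, giving −½ ln(0.6188) = 0.239987.
1 − 2Q = 0.854, giving −¼ ln(0.854) = 0.039456.
d = 0.239987 + 0.039456 = 0.279443.

0.28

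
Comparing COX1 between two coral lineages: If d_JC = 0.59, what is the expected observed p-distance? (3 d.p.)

0.408

p = (3/4)(1 − e^(−4d/3)) = 0.75 × (1 − e^(-0.786667)) = 0.75 × (1 − 0.455360) = 0.408480.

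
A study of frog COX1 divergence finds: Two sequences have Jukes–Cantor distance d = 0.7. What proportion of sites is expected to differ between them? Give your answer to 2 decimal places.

p = (3/4)(1 − e^(−4d/3)) = 0.75 × (1 − e^(-0.933333)) = 0.75 × (1 − 0.393241) = 0.455069.

0.46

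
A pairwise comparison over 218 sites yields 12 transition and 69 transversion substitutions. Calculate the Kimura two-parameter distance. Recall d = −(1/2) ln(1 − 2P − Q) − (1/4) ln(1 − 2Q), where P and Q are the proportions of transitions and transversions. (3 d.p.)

P = 12/218 ≈ 0.055046 and Q = 69/218 ≈ 0.316514.
Under the Kimura two-parameter model, d = −½ ln(1 − 2P − Q) − ¼ ln(1 − 2Q).
1 − 2P − Q = 0.573394, giving −½ ln(0.573394) = 0.278091.
1 − 2Q = 0.366972, giving −¼ ln(0.366972) = 0.250617.
d = 0.278091 + 0.250617 = 0.528708.

0.529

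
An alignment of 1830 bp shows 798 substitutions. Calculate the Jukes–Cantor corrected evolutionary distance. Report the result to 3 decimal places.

p = 798/1830 ≈ 0.436066.
d = −(3/4) ln(1 − 4p/3) = −0.75 ln(1 − 0.581421) = −0.75 ln(0.418579)
  = −0.75 × (-0.870890) = 0.653168 substitutions/site.

0.653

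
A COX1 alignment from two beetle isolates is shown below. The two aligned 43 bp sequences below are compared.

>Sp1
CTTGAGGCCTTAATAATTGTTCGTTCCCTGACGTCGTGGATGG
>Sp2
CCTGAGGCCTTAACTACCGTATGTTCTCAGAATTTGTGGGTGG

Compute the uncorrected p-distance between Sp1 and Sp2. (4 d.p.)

0.3023

The sequences differ at 13 of 43 positions.
p = 13/43 = 0.302325… ≈ 0.3023 (to 4 d.p.).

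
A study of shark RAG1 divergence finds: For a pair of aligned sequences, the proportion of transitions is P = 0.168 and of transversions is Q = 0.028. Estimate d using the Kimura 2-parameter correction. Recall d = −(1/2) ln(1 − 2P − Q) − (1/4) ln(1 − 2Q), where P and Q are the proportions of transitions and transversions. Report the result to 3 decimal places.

Under the Kimura two-parameter model, d = −½ ln(1 − 2P − Q) − ¼ ln(1 − 2Q).
1 − 2P − Q = 0.636, giving −½ ln(0.636) = 0.226278.
1 − 2Q = 0.944, giving −¼ ln(0.944) = 0.014407.
d = 0.226278 + 0.014407 = 0.240685.

0.241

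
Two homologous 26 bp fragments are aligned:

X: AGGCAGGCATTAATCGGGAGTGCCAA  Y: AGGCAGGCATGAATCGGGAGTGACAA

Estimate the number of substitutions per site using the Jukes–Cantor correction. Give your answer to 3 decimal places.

The sequences differ at 2 of 26 sites (11, 23), so p = 2/26 ≈ 0.076923.
d = −(3/4) ln(1 − 4p/3) = −0.75 ln(1 − 0.102564) = −0.75 ln(0.897436)
  = −0.75 × (-0.108213) = 0.081160 substitutions/site.

0.081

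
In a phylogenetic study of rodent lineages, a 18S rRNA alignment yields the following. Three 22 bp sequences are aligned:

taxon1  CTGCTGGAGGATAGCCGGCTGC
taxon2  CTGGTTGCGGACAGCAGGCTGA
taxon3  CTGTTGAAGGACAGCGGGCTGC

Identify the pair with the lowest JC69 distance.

taxon1–taxon2: 6/22 differ, p = 0.273, d = 0.339.
taxon1–taxon3: 4/22 differ, p = 0.182, d = 0.208.
taxon2–taxon3: 6/22 differ, p = 0.273, d = 0.339.
The smallest distance is between taxon1 and taxon3.

taxon1 and taxon3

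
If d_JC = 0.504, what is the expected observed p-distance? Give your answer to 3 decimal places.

0.367

p = (3/4)(1 − e^(−4d/3)) = 0.75 × (1 − e^(-0.672)) = 0.75 × (1 − 0.510686) = 0.366986.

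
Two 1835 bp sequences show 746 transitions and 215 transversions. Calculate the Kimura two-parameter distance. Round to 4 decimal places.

P = 746/1835 ≈ 0.40654 and Q = 215/1835 ≈ 0.117166.
Under the Kimura two-parameter model, d = −½ ln(1 − 2P − Q) − ¼ ln(1 − 2Q).
1 − 2P − Q = 0.069754, giving −½ ln(0.069754) = 1.331390.
1 − 2Q = 0.765668, giving −¼ ln(0.765668) = 0.066752.
d = 1.331390 + 0.066752 = 1.398142.

1.3981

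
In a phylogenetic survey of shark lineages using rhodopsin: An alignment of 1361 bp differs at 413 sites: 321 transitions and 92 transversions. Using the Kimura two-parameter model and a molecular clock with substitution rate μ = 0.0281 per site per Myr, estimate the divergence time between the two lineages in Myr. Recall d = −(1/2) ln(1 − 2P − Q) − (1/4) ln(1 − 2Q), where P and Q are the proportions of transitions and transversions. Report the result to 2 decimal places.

7.54

P = 321/1361 ≈ 0.235856 and Q = 92/1361 ≈ 0.067597.
Under the Kimura two-parameter model, d = −½ ln(1 − 2P − Q) − ¼ ln(1 − 2Q).
1 − 2P − Q = 0.460691, giving −½ ln(0.460691) = 0.387514.
1 − 2Q = 0.864806, giving −¼ ln(0.864806) = 0.036313.
d = 0.387514 + 0.036313 = 0.423827.
Under a molecular clock d = 2μt, so t = d/(2μ) = 0.423827 / (2 × 0.0281) = 7.54 Myr.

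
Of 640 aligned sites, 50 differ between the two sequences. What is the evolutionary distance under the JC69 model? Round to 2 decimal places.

p = 50/640 = 0.078125.
d = −(3/4) ln(1 − 4p/3) = −0.75 ln(1 − 0.104167) = −0.75 ln(0.895833)
  = −0.75 × (-0.110001) = 0.082501 substitutions/site.

0.08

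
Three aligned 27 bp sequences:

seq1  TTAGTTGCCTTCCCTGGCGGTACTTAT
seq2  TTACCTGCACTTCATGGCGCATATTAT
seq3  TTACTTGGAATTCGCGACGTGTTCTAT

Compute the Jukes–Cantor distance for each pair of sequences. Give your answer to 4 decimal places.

seq1–seq2: 10/27 sites differ → p ≈ 0.37037, d = −0.75 ln(1 − 0.493827) = 0.510658 ≈ 0.5107.
seq1–seq3: 13/27 sites differ → p ≈ 0.481481, d = −0.75 ln(1 − 0.641975) = 0.770364 ≈ 0.7704.
seq2–seq3: 10/27 sites differ → p ≈ 0.37037, d = −0.75 ln(1 − 0.493827) = 0.510658 ≈ 0.5107.

d(seq1,seq2) = 0.5107, d(seq1,seq3) = 0.7704, d(seq2,seq3) = 0.5107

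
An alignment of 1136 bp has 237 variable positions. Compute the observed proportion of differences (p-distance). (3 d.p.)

p = 237/1136 = 0.208626… ≈ 0.209 (to 3 d.p.).

0.209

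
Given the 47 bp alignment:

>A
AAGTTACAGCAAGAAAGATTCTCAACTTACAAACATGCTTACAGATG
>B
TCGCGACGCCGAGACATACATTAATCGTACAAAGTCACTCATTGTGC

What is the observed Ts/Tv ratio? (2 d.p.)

Transitions are A↔G and C↔T; transversions are all other mismatches.
Transitions: 9. Transversions: 16.
R = 9/16 = 0.5625 ≈ 0.56 (to 2 d.p.).

0.56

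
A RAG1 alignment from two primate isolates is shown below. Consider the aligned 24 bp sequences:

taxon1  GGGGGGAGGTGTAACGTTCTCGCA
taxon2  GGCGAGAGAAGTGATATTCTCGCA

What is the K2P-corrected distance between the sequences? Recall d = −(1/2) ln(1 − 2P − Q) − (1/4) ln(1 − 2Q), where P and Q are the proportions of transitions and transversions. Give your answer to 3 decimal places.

0.392

Of 24 sites, 5 differences are transitions and 2 are transversions, so P = 5/24 ≈ 0.208333 and Q = 2/24 ≈ 0.083333.
Under the Kimura two-parameter model, d = −½ ln(1 − 2P − Q) − ¼ ln(1 − 2Q).
1 − 2P − Q = 0.500001, giving −½ ln(0.500001) = 0.346573.
1 − 2Q = 0.833334, giving −¼ ln(0.833334) = 0.045580.
d = 0.346573 + 0.045580 = 0.392153.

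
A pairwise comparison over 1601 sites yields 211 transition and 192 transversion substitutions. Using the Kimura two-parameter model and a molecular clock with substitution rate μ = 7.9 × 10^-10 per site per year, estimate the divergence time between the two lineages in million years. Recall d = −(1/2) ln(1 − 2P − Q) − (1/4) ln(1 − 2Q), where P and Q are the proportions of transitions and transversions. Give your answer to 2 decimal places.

196.47

P = 211/1601 ≈ 0.131793 and Q = 192/1601 ≈ 0.119925.
Under the Kimura two-parameter model, d = −½ ln(1 − 2P − Q) − ¼ ln(1 − 2Q).
1 − 2P − Q = 0.616489, giving −½ ln(0.616489) = 0.241857.
1 − 2Q = 0.76015, giving −¼ ln(0.76015) = 0.068560.
d = 0.241857 + 0.068560 = 0.310417.
Under a molecular clock d = 2μt, so t = d/(2μ) = 0.310417 / (2 × 7.9 × 10^-10) = 196.47 million years.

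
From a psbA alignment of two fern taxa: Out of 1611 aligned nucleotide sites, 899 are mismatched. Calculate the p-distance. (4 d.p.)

0.5580

p = 899/1611 = 0.558038… ≈ 0.5580 (to 4 d.p.).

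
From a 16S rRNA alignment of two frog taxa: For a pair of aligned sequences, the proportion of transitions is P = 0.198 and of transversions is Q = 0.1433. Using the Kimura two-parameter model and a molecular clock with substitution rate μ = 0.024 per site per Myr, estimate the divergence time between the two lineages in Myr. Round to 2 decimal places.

9.83

Under the Kimura two-parameter model, d = −½ ln(1 − 2P − Q) − ¼ ln(1 − 2Q).
1 − 2P − Q = 0.4607, giving −½ ln(0.4607) = 0.387504.
1 − 2Q = 0.7134, giving −¼ ln(0.7134) = 0.084428.
d = 0.387504 + 0.084428 = 0.471932.
Under a molecular clock d = 2μt, so t = d/(2μ) = 0.471932 / (2 × 0.024) = 9.83 Myr.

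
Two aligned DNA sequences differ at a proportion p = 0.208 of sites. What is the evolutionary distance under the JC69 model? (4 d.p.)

0.2436

d = −(3/4) ln(1 − 4p/3) = −0.75 ln(1 − 0.277333) = −0.75 ln(0.722667)
  = −0.75 × (-0.324807) = 0.243605 substitutions/site.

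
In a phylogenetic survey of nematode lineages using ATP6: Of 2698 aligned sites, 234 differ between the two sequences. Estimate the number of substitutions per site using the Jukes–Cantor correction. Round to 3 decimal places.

p = 234/2698 ≈ 0.086731.
d = −(3/4) ln(1 − 4p/3) = −0.75 ln(1 − 0.115641) = −0.75 ln(0.884359)
  = −0.75 × (-0.122892) = 0.092169 substitutions/site.

0.092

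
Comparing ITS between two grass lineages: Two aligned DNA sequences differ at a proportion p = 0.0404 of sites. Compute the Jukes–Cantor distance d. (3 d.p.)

d = −(3/4) ln(1 − 4p/3) = −0.75 ln(1 − 0.053867) = −0.75 ln(0.946133)
  = −0.75 × (-0.055372) = 0.041529 substitutions/site.

0.042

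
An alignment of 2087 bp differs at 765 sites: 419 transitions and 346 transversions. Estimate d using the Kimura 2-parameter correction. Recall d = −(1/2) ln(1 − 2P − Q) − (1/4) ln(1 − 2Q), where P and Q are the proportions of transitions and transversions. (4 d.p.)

0.5196

P = 419/2087 ≈ 0.200767 and Q = 346/2087 ≈ 0.165788.
Under the Kimura two-parameter model, d = −½ ln(1 − 2P − Q) − ¼ ln(1 − 2Q).
1 − 2P − Q = 0.432678, giving −½ ln(0.432678) = 0.418881.
1 − 2Q = 0.668424, giving −¼ ln(0.668424) = 0.100708.
d = 0.418881 + 0.100708 = 0.519589.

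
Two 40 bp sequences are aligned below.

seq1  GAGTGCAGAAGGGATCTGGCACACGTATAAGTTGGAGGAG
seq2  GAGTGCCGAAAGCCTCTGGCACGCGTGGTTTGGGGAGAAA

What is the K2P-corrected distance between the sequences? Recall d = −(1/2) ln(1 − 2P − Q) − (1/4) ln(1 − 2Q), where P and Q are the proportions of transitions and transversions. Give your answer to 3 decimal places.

Of 40 sites, 5 differences are transitions and 9 are transversions, so P = 5/40 = 0.125 and Q = 9/40 = 0.225.
Under the Kimura two-parameter model, d = −½ ln(1 − 2P − Q) − ¼ ln(1 − 2Q).
1 − 2P − Q = 0.525, giving −½ ln(0.525) = 0.322179.
1 − 2Q = 0.55, giving −¼ ln(0.55) = 0.149459.
d = 0.322179 + 0.149459 = 0.471638.

0.472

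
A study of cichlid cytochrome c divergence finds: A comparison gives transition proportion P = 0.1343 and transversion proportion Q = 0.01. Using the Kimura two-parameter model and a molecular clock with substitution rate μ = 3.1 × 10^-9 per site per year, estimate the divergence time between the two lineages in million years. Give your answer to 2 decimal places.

27.15

Under the Kimura two-parameter model, d = −½ ln(1 − 2P − Q) − ¼ ln(1 − 2Q).
1 − 2P − Q = 0.7214, giving −½ ln(0.7214) = 0.163281.
1 − 2Q = 0.98, giving −¼ ln(0.98) = 0.005051.
d = 0.163281 + 0.005051 = 0.168332.
Under a molecular clock d = 2μt, so t = d/(2μ) = 0.168332 / (2 × 3.1 × 10^-9) = 27.15 million years.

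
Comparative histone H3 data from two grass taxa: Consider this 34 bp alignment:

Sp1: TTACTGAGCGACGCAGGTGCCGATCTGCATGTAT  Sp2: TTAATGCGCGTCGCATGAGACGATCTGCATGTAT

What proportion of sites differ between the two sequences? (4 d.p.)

The sequences differ at 6 of 34 positions (sites 4, 7, 11, 16, 18, 20).
p = 6/34 = 0.176470… ≈ 0.1765 (to 4 d.p.).

0.1765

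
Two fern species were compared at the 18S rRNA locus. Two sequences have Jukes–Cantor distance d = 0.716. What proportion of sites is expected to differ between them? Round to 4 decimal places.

p = (3/4)(1 − e^(−4d/3)) = 0.75 × (1 − e^(-0.954667)) = 0.75 × (1 − 0.384940) = 0.461295.

0.4613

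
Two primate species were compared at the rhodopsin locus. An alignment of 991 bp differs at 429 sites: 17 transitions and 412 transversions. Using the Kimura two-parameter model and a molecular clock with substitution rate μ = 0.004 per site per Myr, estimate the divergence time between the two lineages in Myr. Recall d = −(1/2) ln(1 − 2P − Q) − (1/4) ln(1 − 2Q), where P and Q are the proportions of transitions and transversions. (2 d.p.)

93.02

P = 17/991 ≈ 0.017154 and Q = 412/991 ≈ 0.415742.
Under the Kimura two-parameter model, d = −½ ln(1 − 2P − Q) − ¼ ln(1 − 2Q).
1 − 2P − Q = 0.54995, giving −½ ln(0.54995) = 0.298964.
1 − 2Q = 0.168516, giving −¼ ln(0.168516) = 0.445181.
d = 0.298964 + 0.445181 = 0.744145.
Under a molecular clock d = 2μt, so t = d/(2μ) = 0.744145 / (2 × 0.004) = 93.02 Myr.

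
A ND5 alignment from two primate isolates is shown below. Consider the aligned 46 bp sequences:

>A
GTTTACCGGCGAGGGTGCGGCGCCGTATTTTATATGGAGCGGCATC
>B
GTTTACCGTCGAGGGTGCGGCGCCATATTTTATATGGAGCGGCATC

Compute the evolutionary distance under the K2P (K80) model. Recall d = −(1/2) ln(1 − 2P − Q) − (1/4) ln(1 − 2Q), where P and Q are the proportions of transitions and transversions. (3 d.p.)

0.045

Of 46 sites, 1 differences are transitions and 1 are transversions, so P = 1/46 ≈ 0.021739 and Q = 1/46 ≈ 0.021739.
Under the Kimura two-parameter model, d = −½ ln(1 − 2P − Q) − ¼ ln(1 − 2Q).
1 − 2P − Q = 0.934783, giving −½ ln(0.934783) = 0.033720.
1 − 2Q = 0.956522, giving −¼ ln(0.956522) = 0.011113.
d = 0.033720 + 0.011113 = 0.044833.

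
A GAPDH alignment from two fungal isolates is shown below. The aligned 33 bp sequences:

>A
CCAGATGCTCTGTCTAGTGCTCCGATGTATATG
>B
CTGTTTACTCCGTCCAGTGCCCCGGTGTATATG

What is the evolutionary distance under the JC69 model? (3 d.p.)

0.339

The sequences differ at 9 of 33 sites (2, 3, 4, 5, 7, 11, 15, 21, 25), so p = 9/33 ≈ 0.272727.
d = −(3/4) ln(1 − 4p/3) = −0.75 ln(1 − 0.363636) = −0.75 ln(0.636364)
  = −0.75 × (-0.451985) = 0.338989 substitutions/site.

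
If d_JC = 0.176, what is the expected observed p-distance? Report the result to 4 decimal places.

0.1569

p = (3/4)(1 − e^(−4d/3)) = 0.75 × (1 − e^(-0.234667)) = 0.75 × (1 − 0.790834) = 0.156875.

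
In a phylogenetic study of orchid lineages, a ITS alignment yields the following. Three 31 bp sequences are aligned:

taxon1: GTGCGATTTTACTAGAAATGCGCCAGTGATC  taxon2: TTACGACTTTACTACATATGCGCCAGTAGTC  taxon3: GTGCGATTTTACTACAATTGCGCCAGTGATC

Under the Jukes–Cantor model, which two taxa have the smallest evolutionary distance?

taxon1–taxon2: 7/31 differ, p = 0.226, d = 0.269.
taxon1–taxon3: 2/31 differ, p = 0.065, d = 0.067.
taxon2–taxon3: 7/31 differ, p = 0.226, d = 0.269.
The smallest distance is between taxon1 and taxon3.

taxon1 and taxon3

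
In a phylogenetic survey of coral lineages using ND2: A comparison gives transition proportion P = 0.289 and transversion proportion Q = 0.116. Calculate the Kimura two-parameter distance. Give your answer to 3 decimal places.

Under the Kimura two-parameter model, d = −½ ln(1 − 2P − Q) − ¼ ln(1 − 2Q).
1 − 2P − Q = 0.306, giving −½ ln(0.306) = 0.592085.
1 − 2Q = 0.768, giving −¼ ln(0.768) = 0.065991.
d = 0.592085 + 0.065991 = 0.658076.

0.658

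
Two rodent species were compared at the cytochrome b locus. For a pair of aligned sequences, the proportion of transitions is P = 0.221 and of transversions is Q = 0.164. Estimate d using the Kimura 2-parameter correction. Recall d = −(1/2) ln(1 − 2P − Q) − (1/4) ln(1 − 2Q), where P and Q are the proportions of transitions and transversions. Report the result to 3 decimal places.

0.565

Under the Kimura two-parameter model, d = −½ ln(1 − 2P − Q) − ¼ ln(1 − 2Q).
1 − 2P − Q = 0.394, giving −½ ln(0.394) = 0.465702.
1 − 2Q = 0.672, giving −¼ ln(0.672) = 0.099374.
d = 0.465702 + 0.099374 = 0.565076.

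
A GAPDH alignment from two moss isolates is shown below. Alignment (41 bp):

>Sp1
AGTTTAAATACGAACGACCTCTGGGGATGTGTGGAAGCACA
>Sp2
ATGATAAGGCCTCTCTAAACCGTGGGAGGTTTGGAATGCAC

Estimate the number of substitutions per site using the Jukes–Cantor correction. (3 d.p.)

The sequences differ at 22 of 41 sites, so p = 22/41 ≈ 0.536585.
d = −(3/4) ln(1 − 4p/3) = −0.75 ln(1 − 0.715447) = −0.75 ln(0.284553)
  = −0.75 × (-1.256836) = 0.942627 substitutions/site.

0.943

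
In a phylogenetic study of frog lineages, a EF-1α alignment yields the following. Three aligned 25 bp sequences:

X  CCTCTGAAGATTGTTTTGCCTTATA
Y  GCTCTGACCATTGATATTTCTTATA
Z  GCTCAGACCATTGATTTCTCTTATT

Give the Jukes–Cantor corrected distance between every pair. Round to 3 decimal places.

X–Y: 7/25 sites differ → p = 0.28, d = −0.75 ln(1 − 0.373333) = 0.350505 ≈ 0.351.
X–Z: 8/25 sites differ → p = 0.32, d = −0.75 ln(1 − 0.426667) = 0.417216 ≈ 0.417.
Y–Z: 4/25 sites differ → p = 0.16, d = −0.75 ln(1 − 0.213333) = 0.179963 ≈ 0.180.

d(X,Y) = 0.351, d(X,Z) = 0.417, d(Y,Z) = 0.180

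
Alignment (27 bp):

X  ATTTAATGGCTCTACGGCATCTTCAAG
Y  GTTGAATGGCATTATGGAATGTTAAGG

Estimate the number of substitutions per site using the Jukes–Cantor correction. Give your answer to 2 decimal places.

The sequences differ at 9 of 27 sites (1, 4, 11, 12, 15, 18, 21, 24, 26), so p = 9/27 ≈ 0.333333.
d = −(3/4) ln(1 − 4p/3) = −0.75 ln(1 − 0.444444) = −0.75 ln(0.555556)
  = −0.75 × (-0.587786) = 0.440840 substitutions/site.

0.44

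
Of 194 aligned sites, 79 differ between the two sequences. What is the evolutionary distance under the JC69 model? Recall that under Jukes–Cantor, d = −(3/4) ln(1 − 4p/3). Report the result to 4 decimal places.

0.5872

p = 79/194 ≈ 0.407216.
d = −(3/4) ln(1 − 4p/3) = −0.75 ln(1 − 0.542955) = −0.75 ln(0.457045)
  = −0.75 × (-0.782973) = 0.587230 substitutions/site.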